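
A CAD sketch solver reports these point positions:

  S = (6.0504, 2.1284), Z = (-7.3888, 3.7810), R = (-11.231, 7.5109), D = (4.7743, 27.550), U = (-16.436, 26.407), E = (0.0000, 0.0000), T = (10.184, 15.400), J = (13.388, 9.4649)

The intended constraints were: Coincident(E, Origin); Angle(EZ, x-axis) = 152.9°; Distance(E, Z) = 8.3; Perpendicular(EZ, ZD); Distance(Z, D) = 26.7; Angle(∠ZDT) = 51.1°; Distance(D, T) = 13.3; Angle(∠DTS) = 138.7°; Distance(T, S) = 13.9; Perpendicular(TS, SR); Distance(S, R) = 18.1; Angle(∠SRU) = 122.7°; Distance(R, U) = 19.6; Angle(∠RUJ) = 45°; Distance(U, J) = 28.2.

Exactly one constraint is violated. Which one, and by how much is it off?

Distance(U, J) = 28.2 — off by 6.10.

E = (0.00, 0.00) ✓; EZ at 152.9° ✓; |EZ| = 8.300 ✓; ∠(EZ, ZD) = 90.00° ✓; |ZD| = 26.70 ✓; ∠ZDT = 51.10° ✓; |DT| = 13.30 ✓; ∠DTS = 138.7° ✓; |TS| = 13.90 ✓; ∠(TS, SR) = 90.00° ✓; |SR| = 18.10 ✓; ∠SRU = 122.7° ✓; |RU| = 19.60 ✓; ∠RUJ = 45.00° ✓; |UJ| = 34.30 ✗.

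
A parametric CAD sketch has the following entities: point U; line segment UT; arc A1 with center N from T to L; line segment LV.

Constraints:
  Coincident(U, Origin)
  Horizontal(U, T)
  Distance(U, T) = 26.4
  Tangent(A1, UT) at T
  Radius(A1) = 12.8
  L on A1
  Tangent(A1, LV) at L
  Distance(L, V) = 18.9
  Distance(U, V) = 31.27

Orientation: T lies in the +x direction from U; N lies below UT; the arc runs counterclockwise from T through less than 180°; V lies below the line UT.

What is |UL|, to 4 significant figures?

17.45

U is at the origin; U and T share the same y with |UT| = 26.4 and T on the +x side, so T = (26.40, 0.000). Since A1 is tangent to UT there, NT ⟂ UT, so N = T + (0, -12.8) = (26.40, -12.80). Since NL ⟂ LV (tangency), |NV| = √(12.8² + 18.9²) = 22.83 regardless of where L sits on A1. So V lies on both circle(U, 31.27) and circle(N, 22.83); the below-UT intersection is V = (10.71, -29.38). L is the foot of the tangent from V: L = (13.77, -10.73).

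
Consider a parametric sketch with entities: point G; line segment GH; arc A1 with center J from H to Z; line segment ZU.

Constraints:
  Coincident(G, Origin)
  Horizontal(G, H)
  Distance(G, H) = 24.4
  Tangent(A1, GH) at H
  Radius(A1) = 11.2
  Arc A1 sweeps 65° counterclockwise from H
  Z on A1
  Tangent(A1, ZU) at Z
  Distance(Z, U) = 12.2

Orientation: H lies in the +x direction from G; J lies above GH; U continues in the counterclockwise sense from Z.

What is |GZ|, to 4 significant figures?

35.15

G is at the origin; G and H share the same y with |GH| = 24.4 and H on the +x side, so H = (24.40, 0.000). The tangent condition forces JH to be normal to GH, so J = H + (0, 11.2) = (24.40, 11.20). On A1, H sits at bearing -90° from J; a 65° counterclockwise sweep puts Z at bearing -25°, so Z = J + 11.2·(cos -25°, sin -25°) = (34.55, 6.467). Then |GZ| = |Z − G| = 35.15.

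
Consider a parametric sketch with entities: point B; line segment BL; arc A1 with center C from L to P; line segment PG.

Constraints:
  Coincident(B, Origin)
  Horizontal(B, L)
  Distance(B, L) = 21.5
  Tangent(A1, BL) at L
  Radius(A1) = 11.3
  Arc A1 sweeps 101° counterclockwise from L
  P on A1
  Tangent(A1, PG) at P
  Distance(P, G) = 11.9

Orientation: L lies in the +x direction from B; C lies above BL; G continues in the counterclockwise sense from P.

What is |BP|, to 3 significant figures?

35.3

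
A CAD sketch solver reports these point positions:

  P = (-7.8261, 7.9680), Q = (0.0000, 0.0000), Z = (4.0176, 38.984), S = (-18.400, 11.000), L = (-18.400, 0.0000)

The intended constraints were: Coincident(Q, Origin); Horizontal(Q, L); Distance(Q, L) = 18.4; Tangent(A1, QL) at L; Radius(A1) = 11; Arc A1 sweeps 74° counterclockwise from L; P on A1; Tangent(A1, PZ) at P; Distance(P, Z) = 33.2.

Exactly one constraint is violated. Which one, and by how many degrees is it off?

Tangent(A1, PZ) at P — off by 4.90°.

Q = (0.00, 0.00) ✓; Q.y = 0.00, L.y = 0.00 ✓; |QL| = 18.40 ✓; ∠(SL, LQ) = 90.00° ✓; |SL| = 11.00 ✓; bearing(S→P) − bearing(S→L) = 74.00° ✓; |SP| = 11.00 ✓; ∠(SP, PZ) = 94.90° ✗; |PZ| = 33.20 ✓.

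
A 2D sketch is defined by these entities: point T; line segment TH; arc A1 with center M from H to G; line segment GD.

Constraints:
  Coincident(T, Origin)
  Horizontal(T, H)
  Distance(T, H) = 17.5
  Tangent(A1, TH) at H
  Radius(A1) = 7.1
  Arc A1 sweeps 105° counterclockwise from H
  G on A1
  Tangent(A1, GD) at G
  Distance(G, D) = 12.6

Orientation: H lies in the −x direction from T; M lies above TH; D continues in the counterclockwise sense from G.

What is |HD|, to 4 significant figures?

21.41

T is at the origin; T and H share the same y with |TH| = 17.5 and H on the −x side, so H = (-17.50, 0.000). A1 meets TH tangentially, so MH is at right angles to TH, so M = H + (0, 7.1) = (-17.50, 7.100). On A1, H sits at bearing -90° from M; a 105° counterclockwise sweep puts G at bearing 15°, so G = M + 7.1·(cos 15°, sin 15°) = (-10.64, 8.938). Tangency of A1 to GD means the radius MG is perpendicular to GD, so GD runs along (−sin 15°, cos 15°); with |GD| = 12.6, D = (-13.90, 21.11). Then |HD| = |D − H| = 21.41.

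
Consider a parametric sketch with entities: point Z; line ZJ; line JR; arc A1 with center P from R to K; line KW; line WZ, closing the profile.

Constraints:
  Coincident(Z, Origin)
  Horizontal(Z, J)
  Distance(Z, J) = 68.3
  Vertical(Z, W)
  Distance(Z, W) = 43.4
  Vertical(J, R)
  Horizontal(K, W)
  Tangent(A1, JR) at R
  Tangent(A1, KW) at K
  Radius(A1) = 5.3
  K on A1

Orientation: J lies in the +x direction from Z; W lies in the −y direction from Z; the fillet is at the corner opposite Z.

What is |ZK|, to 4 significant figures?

76.50

The virtual corner opposite Z is at (68.30, -43.40). Since A1 is tangent to JR there, PR ⟂ JR and tangency of A1 to KW means the radius PK is perpendicular to KW, with radius 5.3, so the center P sits 5.3 in from both sides at P = (63.00, -38.10). That places the tangent points at R = (68.30, -38.10) on JR and K = (63.00, -43.40) on KW. Then |ZK| = |K − Z| = 76.50.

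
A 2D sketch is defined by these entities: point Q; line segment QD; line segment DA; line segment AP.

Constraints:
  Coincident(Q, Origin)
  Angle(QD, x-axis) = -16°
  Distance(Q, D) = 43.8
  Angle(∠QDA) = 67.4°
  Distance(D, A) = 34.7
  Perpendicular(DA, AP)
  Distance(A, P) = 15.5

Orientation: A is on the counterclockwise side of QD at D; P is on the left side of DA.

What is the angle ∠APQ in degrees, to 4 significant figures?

144.4°

Q is at the origin; QD runs at -16.0° with length 43.8, so D = 43.8·(cos -16.0°, sin -16.0°) = (42.10, -12.07). ∠QDA = 67.4°, so DA runs at -16.0° + (180° − 67.4°) = 96.60° from the x-axis; with |DA| = 34.7, A = D + 34.7·(cos 96.60°, sin 96.60°) = (38.11, 22.40). DA ⟂ AP; with |AP| = 15.5 on the left of DA, P = A + 15.5·(-0.9934, -0.1149) = (22.72, 20.62). Then cos ∠APQ = PA·PQ / (|PA||PQ|), giving 144.4°.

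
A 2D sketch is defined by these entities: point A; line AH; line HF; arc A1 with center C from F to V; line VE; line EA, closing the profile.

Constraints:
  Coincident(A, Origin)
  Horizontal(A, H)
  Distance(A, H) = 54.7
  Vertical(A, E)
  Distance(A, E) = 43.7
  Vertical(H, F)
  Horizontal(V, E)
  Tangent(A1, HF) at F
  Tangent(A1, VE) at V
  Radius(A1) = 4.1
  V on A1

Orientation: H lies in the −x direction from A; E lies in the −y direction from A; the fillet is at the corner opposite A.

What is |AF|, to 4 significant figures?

67.53

A is at the origin; AH is horizontal with |AH| = 54.7 and H on the −x side, so H = (-54.70, 0.000). A and E share the same x with |AE| = 43.7 and E on the −y side, so E = (0.000, -43.70). The virtual corner opposite A is at (-54.70, -43.70). Tangency of A1 to HF means the radius CF is perpendicular to HF and A1 meets VE tangentially, so CV is at right angles to VE, with radius 4.1, so the center C sits 4.1 in from both sides at C = (-50.60, -39.60). That places the tangent points at F = (-54.70, -39.60) on HF and V = (-50.60, -43.70) on VE. Then |AF| = |F − A| = 67.53.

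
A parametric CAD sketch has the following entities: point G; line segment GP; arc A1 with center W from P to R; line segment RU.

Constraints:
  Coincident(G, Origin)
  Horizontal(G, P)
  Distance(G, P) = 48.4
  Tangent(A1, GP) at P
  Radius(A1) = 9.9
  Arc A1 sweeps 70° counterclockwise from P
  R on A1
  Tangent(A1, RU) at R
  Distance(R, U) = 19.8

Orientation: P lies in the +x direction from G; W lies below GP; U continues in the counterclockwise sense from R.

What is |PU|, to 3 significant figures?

29.8

G is at the origin; GP is horizontal with |GP| = 48.4 and P on the +x side, so P = (48.4, 0.00). A1 meets GP tangentially, so WP is at right angles to GP, so W = P + (0, -9.9) = (48.4, -9.90). On A1, P sits at bearing 90° from W; a 70° counterclockwise sweep puts R at bearing 160°, so R = W + 9.9·(cos 160°, sin 160°) = (39.1, -6.51). Since A1 is tangent to RU there, WR ⟂ RU, so RU runs along (−sin 160°, cos 160°); with |RU| = 19.8, U = (32.3, -25.1). Then |PU| = |U − P| = 29.8.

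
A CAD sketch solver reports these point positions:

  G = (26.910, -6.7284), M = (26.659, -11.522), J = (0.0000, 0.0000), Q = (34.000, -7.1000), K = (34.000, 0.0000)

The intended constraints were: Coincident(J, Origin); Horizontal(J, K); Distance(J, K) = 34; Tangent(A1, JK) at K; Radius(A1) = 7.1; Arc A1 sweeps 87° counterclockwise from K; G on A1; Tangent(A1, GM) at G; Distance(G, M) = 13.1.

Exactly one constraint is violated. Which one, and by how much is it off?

Distance(G, M) = 13.1 — off by 8.30.

J = (0.00, 0.00) ✓; J.y = 0.00, K.y = 0.00 ✓; |JK| = 34.00 ✓; ∠(QK, KJ) = 90.00° ✓; |QK| = 7.100 ✓; bearing(Q→G) − bearing(Q→K) = 87.00° ✓; |QG| = 7.100 ✓; ∠(QG, GM) = 90.00° ✓; |GM| = 4.800 ✗.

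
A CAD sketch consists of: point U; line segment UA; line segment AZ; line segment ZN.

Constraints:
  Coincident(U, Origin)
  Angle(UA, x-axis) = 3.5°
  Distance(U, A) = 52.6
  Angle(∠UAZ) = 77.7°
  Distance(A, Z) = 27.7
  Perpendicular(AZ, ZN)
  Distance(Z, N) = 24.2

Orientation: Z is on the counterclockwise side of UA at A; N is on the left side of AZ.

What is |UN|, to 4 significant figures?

31.80

U is at the origin; UA runs at 3.5° with length 52.6, so A = 52.6·(cos 3.5°, sin 3.5°) = (52.50, 3.211). ∠UAZ = 77.7°, so AZ runs at 3.5° + (180° − 77.7°) = 105.8° from the x-axis; with |AZ| = 27.7, Z = A + 27.7·(cos 105.8°, sin 105.8°) = (44.96, 29.86). AZ is perpendicular to ZN; with |ZN| = 24.2 on the left of AZ, N = Z + 24.2·(-0.9622, -0.2723) = (21.67, 23.28). Then |UN| = |N − U| = 31.80.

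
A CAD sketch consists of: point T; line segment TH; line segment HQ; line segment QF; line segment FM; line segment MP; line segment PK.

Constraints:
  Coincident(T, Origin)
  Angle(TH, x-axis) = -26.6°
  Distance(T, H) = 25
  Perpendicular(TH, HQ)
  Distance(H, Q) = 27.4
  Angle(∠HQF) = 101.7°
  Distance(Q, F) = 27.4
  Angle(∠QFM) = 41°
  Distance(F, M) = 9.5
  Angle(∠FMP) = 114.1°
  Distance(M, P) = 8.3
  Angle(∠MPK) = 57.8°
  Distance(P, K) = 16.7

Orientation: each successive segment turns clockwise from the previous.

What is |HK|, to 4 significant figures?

46.28

T is at the origin; TH runs at -26.6° with length 25.0, so H = (22.35, -11.19). TH is perpendicular to HQ, so HQ runs at -116.6°; with |HQ| = 27.4, Q = (10.09, -35.69). ∠HQF = 101.7° gives QF at 165.1° from the x-axis; with |QF| = 27.4, F = (-16.39, -28.65). ∠QFM = 41.0° gives FM at 26.10° from the x-axis; with |FM| = 9.5, M = (-7.862, -24.47). ∠FMP = 114.1° gives MP at -39.80° from the x-axis; with |MP| = 8.3, P = (-1.485, -29.78). ∠MPK = 57.8° gives PK at -162.0° from the x-axis; with |PK| = 16.7, K = (-17.37, -34.94). Then |HK| = |K − H| = 46.28.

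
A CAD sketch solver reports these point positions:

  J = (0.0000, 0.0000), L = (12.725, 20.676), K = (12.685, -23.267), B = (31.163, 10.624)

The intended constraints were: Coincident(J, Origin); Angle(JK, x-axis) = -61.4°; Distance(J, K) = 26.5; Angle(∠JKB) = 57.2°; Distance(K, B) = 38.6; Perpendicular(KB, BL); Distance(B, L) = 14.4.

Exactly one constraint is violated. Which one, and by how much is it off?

Distance(B, L) = 14.4 — off by 6.60.

J = (0.00, 0.00) ✓; JK at -61.40° ✓; |JK| = 26.50 ✓; ∠JKB = 57.20° ✓; |KB| = 38.60 ✓; ∠(KB, BL) = 90.00° ✓; |BL| = 21.00 ✗.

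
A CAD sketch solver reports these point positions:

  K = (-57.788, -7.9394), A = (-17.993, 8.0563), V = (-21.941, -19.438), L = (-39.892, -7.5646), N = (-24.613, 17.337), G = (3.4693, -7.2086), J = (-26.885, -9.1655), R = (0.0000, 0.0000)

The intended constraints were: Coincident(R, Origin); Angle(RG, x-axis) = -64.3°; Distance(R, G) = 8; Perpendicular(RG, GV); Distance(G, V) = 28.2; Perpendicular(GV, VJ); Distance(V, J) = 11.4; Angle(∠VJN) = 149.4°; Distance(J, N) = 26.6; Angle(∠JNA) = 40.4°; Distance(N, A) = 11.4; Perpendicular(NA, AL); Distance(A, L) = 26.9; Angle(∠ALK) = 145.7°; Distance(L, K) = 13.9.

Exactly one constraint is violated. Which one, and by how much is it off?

Distance(L, K) = 13.9 — off by 4.00.

R = (0.00, 0.00) ✓; RG at -64.30° ✓; |RG| = 8.000 ✓; ∠(RG, GV) = 90.00° ✓; |GV| = 28.20 ✓; ∠(GV, VJ) = 90.00° ✓; |VJ| = 11.40 ✓; ∠VJN = 149.4° ✓; |JN| = 26.60 ✓; ∠JNA = 40.40° ✓; |NA| = 11.40 ✓; ∠(NA, AL) = 90.00° ✓; |AL| = 26.90 ✓; ∠ALK = 145.7° ✓; |LK| = 17.90 ✗.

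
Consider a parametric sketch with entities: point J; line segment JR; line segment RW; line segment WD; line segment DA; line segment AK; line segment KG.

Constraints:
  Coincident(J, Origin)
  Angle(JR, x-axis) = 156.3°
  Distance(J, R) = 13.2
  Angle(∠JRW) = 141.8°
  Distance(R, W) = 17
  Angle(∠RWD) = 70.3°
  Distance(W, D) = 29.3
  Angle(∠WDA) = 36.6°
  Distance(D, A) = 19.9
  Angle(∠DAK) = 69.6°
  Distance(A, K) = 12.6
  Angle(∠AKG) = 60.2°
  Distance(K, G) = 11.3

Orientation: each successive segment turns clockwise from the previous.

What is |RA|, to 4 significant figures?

8.649

J is at the origin; JR runs at 156.3° with length 13.2, so R = (-12.09, 5.306). ∠JRW = 141.8° gives RW at 118.1° from the x-axis; with |RW| = 17.0, W = (-20.09, 20.30). ∠RWD = 70.3° gives WD at 8.400° from the x-axis; with |WD| = 29.3, D = (8.892, 24.58). ∠WDA = 36.6° gives DA at -135.0° from the x-axis; with |DA| = 19.9, A = (-5.180, 10.51). Then |RA| = |A − R| = 8.649.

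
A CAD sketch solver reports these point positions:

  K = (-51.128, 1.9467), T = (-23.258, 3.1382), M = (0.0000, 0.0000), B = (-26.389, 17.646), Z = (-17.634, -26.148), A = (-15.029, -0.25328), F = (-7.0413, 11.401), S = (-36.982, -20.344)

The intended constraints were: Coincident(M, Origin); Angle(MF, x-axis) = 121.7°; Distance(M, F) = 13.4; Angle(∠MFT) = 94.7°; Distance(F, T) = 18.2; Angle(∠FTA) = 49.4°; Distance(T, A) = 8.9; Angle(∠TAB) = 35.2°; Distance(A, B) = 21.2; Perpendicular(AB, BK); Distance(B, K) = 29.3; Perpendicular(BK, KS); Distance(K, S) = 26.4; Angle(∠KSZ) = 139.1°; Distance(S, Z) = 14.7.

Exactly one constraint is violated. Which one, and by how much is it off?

Distance(S, Z) = 14.7 — off by 5.50.

M = (0.00, 0.00) ✓; MF at 121.7° ✓; |MF| = 13.40 ✓; ∠MFT = 94.70° ✓; |FT| = 18.20 ✓; ∠FTA = 49.40° ✓; |TA| = 8.900 ✓; ∠TAB = 35.20° ✓; |AB| = 21.20 ✓; ∠(AB, BK) = 90.00° ✓; |BK| = 29.30 ✓; ∠(BK, KS) = 90.00° ✓; |KS| = 26.40 ✓; ∠KSZ = 139.1° ✓; |SZ| = 20.20 ✗.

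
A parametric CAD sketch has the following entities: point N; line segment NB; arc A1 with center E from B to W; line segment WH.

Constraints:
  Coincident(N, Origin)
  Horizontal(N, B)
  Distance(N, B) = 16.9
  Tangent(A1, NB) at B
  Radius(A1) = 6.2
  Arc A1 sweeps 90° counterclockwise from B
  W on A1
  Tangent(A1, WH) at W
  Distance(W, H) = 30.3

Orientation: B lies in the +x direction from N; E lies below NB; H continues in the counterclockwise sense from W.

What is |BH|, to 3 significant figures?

37.0

N is at the origin; NB is horizontal with |NB| = 16.9 and B on the +x side, so B = (16.9, 0.00). The tangent condition forces EB to be normal to NB, so E = B + (0, -6.2) = (16.9, -6.20). On A1, B sits at bearing 90° from E; a 90° counterclockwise sweep puts W at bearing 180°, so W = E + 6.2·(cos 180°, sin 180°) = (10.7, -6.20). Tangency of A1 to WH means the radius EW is perpendicular to WH, so WH runs along (−sin 180°, cos 180°); with |WH| = 30.3, H = (10.7, -36.5). Then |BH| = |H − B| = 37.0.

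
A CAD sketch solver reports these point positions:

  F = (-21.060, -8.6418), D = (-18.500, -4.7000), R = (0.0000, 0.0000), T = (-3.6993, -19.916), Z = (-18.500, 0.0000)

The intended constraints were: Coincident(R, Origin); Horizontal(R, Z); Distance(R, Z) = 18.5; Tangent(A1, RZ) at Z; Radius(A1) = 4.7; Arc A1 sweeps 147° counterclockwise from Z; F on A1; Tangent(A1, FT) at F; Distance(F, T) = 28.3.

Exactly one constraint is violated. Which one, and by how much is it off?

Distance(F, T) = 28.3 — off by 7.60.

R = (0.00, 0.00) ✓; R.y = 0.00, Z.y = 0.00 ✓; |RZ| = 18.50 ✓; ∠(DZ, ZR) = 90.00° ✓; |DZ| = 4.700 ✓; bearing(D→F) − bearing(D→Z) = 147.0° ✓; |DF| = 4.700 ✓; ∠(DF, FT) = 90.00° ✓; |FT| = 20.70 ✗.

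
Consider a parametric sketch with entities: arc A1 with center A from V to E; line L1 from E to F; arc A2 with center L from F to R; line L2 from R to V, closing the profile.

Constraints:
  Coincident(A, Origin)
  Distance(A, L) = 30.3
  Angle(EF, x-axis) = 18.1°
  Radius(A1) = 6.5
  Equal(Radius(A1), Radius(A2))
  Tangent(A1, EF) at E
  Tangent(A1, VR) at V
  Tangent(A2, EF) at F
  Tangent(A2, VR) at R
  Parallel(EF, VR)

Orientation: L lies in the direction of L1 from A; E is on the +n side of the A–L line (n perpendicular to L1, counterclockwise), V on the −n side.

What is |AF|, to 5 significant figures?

30.989

Tangency of A1 to both parallel lines with radius 6.5 puts E and V at A ± 6.5·n: E = (-2.0194, 6.1784), V = (2.0194, -6.1784). Equal radii place F and R the same way about L: F = L + 6.5·n = (26.781, 15.592), R = L − 6.5·n = (30.820, 3.2351). Then |AF| = |F − A| = 30.989.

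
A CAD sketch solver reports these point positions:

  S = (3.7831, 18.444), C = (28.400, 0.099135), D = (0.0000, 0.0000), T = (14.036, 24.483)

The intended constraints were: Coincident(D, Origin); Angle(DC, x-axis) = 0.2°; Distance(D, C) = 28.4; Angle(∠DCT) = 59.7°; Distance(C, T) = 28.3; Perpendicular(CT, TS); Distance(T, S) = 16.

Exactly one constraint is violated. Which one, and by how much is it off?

Distance(T, S) = 16 — off by 4.10.

D = (0.00, 0.00) ✓; DC at 0.2000° ✓; |DC| = 28.40 ✓; ∠DCT = 59.70° ✓; |CT| = 28.30 ✓; ∠(CT, TS) = 90.00° ✓; |TS| = 11.90 ✗.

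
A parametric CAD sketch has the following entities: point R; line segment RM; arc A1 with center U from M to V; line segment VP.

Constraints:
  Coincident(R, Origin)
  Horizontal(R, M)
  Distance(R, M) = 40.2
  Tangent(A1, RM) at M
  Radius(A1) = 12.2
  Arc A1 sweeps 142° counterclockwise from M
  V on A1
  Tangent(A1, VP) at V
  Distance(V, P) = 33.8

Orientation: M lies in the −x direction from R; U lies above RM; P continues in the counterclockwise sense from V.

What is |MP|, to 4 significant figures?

46.72

R is at the origin; R and M share the same y with |RM| = 40.2 and M on the −x side, so M = (-40.20, 0.000). The tangent condition forces UM to be normal to RM, so U = M + (0, 12.2) = (-40.20, 12.20). On A1, M sits at bearing -90° from U; a 142° counterclockwise sweep puts V at bearing 52°, so V = U + 12.2·(cos 52°, sin 52°) = (-32.69, 21.81). A1 meets VP tangentially, so UV is at right angles to VP, so VP runs along (−sin 52°, cos 52°); with |VP| = 33.8, P = (-59.32, 42.62). Then |MP| = |P − M| = 46.72.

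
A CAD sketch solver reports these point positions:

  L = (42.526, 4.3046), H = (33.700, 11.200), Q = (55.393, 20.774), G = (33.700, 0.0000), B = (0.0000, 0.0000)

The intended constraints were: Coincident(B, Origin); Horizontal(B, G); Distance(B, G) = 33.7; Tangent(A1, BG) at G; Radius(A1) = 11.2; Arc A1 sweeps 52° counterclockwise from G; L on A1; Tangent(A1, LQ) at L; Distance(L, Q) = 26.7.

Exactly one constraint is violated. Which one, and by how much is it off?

Distance(L, Q) = 26.7 — off by 5.80.

B = (0.00, 0.00) ✓; B.y = 0.00, G.y = 0.00 ✓; |BG| = 33.70 ✓; ∠(HG, GB) = 90.00° ✓; |HG| = 11.20 ✓; bearing(H→L) − bearing(H→G) = 52.00° ✓; |HL| = 11.20 ✓; ∠(HL, LQ) = 90.00° ✓; |LQ| = 20.90 ✗.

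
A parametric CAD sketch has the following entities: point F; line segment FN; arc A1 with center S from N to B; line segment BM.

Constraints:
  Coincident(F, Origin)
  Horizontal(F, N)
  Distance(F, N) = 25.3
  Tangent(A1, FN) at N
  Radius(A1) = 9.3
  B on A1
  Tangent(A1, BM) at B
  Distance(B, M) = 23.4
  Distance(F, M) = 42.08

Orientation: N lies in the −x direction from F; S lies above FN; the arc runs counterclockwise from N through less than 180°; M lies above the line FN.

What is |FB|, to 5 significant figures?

20.612

Checks: |SB| = 9.300 ✓; ∠(SB, BM) = 90.00° ✓; |BM| = 23.40 ✓; |FM| = 42.08 ✓.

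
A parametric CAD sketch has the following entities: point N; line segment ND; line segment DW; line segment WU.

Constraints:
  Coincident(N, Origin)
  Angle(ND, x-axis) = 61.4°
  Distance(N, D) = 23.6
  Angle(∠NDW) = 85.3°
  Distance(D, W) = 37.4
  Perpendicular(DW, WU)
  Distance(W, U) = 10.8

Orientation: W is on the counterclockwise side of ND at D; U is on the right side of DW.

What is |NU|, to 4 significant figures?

49.35

N is at the origin; ND runs at 61.4° with length 23.6, so D = 23.6·(cos 61.4°, sin 61.4°) = (11.30, 20.72). ∠NDW = 85.3°, so DW runs at 61.4° + (180° − 85.3°) = 156.1° from the x-axis; with |DW| = 37.4, W = D + 37.4·(cos 156.1°, sin 156.1°) = (-22.90, 35.87). DW ⟂ WU; with |WU| = 10.8 on the right of DW, U = W + 10.8·(0.4051, 0.9143) = (-18.52, 45.75). Then |NU| = |U − N| = 49.35.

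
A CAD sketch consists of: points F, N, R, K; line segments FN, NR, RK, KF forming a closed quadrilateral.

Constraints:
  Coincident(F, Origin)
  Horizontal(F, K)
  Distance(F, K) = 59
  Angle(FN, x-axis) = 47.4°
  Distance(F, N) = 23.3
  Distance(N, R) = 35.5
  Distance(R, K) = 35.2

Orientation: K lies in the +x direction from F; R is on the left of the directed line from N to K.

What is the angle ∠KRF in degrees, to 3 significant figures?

74.2°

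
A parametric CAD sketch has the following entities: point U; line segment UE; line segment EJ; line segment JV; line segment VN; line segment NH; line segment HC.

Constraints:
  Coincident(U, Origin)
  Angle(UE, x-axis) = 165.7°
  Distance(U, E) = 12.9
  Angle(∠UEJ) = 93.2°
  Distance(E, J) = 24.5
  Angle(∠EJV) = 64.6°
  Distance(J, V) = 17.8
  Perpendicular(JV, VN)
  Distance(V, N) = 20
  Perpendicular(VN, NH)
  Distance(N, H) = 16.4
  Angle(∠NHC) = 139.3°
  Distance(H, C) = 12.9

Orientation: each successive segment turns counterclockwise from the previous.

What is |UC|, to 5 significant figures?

31.350

U is at the origin; UE runs at 165.7° with length 12.9, so E = (-12.500, 3.1863). ∠UEJ = 93.2° gives EJ at -107.50° from the x-axis; with |EJ| = 24.5, J = (-19.868, -20.180). ∠EJV = 64.6° gives JV at 7.9000° from the x-axis; with |JV| = 17.8, V = (-2.2365, -17.733). JV is perpendicular to VN, so VN runs at 97.900°; with |VN| = 20.0, N = (-4.9854, 2.0769). The perpendicularity gives NH at right angles to VN, so NH runs at -172.10°; with |NH| = 16.4, H = (-21.230, -0.17717). ∠NHC = 139.3° gives HC at -131.40° from the x-axis; with |HC| = 12.9, C = (-29.761, -9.8536). Then |UC| = |C − U| = 31.350.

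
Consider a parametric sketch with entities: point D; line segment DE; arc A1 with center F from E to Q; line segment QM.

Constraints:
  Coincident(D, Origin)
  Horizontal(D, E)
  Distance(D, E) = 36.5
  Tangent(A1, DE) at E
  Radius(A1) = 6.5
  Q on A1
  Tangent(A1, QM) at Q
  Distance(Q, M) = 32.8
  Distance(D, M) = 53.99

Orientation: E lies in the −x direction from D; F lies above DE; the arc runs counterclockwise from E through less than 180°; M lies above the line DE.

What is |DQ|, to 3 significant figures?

31.1

D is at the origin; DE is horizontal with |DE| = 36.5 and E on the −x side, so E = (-36.5, 0.00). The tangent condition forces FE to be normal to DE, so F = E + (0, 6.5) = (-36.5, 6.50). Since FQ ⟂ QM (tangency), |FM| = √(6.5² + 32.8²) = 33.4 regardless of where Q sits on A1. So M lies on both circle(D, 53.99) and circle(F, 33.4); the above-DE intersection is M = (-36.3, 39.9). Q is the foot of the tangent from M: Q = (-30.1, 7.73).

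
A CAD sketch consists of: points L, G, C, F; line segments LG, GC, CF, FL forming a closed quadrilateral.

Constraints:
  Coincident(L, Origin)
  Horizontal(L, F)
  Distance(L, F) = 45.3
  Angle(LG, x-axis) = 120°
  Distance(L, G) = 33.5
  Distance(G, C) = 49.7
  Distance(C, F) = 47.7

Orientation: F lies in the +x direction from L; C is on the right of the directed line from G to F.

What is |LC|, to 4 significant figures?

17.47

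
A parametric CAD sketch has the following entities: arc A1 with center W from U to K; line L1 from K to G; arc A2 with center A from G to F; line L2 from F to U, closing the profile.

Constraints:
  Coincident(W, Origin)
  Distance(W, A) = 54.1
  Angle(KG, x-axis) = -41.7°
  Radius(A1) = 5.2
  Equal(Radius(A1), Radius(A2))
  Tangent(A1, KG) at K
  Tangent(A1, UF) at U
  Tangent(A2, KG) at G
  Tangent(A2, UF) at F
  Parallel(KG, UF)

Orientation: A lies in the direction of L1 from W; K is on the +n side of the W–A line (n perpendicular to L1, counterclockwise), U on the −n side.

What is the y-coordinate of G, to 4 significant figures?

-32.11

The slot axis is L1's direction at -41.7°, so u = (cos -41.7°, sin -41.7°) = (0.7466, -0.6652) and n = (−sin -41.7°, cos -41.7°) = (0.6652, 0.7466). W is at the origin and A lies 54.1 along u from W, so A = 54.1·u = (40.39, -35.99). Tangency of A1 to both parallel lines with radius 5.2 puts K and U at W ± 5.2·n: K = (3.459, 3.883), U = (-3.459, -3.883). Equal radii place G and F the same way about A: G = A + 5.2·n = (43.85, -32.11), F = A − 5.2·n = (36.93, -39.87). So G.y = -32.11.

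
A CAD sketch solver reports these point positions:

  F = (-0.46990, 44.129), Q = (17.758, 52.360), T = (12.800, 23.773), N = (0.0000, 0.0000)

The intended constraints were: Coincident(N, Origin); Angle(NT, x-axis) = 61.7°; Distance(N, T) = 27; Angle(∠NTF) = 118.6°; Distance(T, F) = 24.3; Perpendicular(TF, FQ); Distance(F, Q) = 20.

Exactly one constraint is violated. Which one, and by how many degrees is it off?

Perpendicular(TF, FQ) — off by 8.80°.

N = (0.00, 0.00) ✓; NT at 61.70° ✓; |NT| = 27.00 ✓; ∠NTF = 118.6° ✓; |TF| = 24.30 ✓; ∠(TF, FQ) = 98.80° ✗; |FQ| = 20.00 ✓.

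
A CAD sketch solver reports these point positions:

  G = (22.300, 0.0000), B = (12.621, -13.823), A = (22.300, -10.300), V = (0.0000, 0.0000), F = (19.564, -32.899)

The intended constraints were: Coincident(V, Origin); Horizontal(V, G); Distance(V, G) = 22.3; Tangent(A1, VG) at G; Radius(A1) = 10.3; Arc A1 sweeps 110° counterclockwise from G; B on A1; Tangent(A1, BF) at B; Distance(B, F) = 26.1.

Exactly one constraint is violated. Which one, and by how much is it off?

Distance(B, F) = 26.1 — off by 5.80.

V = (0.00, 0.00) ✓; V.y = 0.00, G.y = 0.00 ✓; |VG| = 22.30 ✓; ∠(AG, GV) = 90.00° ✓; |AG| = 10.30 ✓; bearing(A→B) − bearing(A→G) = 110.0° ✓; |AB| = 10.30 ✓; ∠(AB, BF) = 90.00° ✓; |BF| = 20.30 ✗.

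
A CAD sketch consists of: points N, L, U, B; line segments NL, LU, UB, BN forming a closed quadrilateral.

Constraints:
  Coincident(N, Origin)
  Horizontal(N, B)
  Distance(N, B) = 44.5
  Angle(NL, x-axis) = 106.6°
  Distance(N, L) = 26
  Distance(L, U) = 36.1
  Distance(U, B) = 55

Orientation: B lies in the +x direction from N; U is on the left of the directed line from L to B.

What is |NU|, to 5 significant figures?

52.713

N is at the origin; NB is horizontal with |NB| = 44.5 and B in +x, so B = (44.5, 0). NL runs at 106.6° with |NL| = 26.0, so L = (-7.4279, 24.916). U is determined by |LU| = 36.1 and |UB| = 55.0 together: it lies at the intersection of circle(L, 36.1) and circle(B, 55.0). With |LB| = 57.596, the foot of the radical line on LB is 13.851 from L and the perpendicular offset is √(36.1² − 13.851²) = 33.337. Taking the left-of-LB solution: U = (19.482, 48.980).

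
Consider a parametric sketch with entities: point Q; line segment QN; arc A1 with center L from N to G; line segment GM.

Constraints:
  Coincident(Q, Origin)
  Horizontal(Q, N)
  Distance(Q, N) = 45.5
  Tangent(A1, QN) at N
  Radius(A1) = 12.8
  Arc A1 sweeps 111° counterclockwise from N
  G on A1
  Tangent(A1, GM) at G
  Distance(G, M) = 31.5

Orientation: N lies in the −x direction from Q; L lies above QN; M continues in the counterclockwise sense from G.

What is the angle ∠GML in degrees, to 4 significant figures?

22.11°

Q is at the origin; QN is horizontal with |QN| = 45.5 and N on the −x side, so N = (-45.50, 0.000). Tangency of A1 to QN means the radius LN is perpendicular to QN, so L = N + (0, 12.8) = (-45.50, 12.80). On A1, N sits at bearing -90° from L; a 111° counterclockwise sweep puts G at bearing 21°, so G = L + 12.8·(cos 21°, sin 21°) = (-33.55, 17.39). A1 meets GM tangentially, so LG is at right angles to GM, so GM runs along (−sin 21°, cos 21°); with |GM| = 31.5, M = (-44.84, 46.79). Then cos ∠GML = MG·ML / (|MG||ML|), giving 22.11°.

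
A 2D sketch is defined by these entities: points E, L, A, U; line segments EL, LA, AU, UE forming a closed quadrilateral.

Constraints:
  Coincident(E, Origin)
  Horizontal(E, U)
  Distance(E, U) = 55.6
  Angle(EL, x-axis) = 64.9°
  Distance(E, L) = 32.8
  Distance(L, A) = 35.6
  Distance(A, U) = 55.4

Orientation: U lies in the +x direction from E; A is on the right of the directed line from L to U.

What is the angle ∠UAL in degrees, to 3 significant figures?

64.2°

Checks: EL at 64.90° ✓; |LA| = 35.60 ✓; |AU| = 55.40 ✓.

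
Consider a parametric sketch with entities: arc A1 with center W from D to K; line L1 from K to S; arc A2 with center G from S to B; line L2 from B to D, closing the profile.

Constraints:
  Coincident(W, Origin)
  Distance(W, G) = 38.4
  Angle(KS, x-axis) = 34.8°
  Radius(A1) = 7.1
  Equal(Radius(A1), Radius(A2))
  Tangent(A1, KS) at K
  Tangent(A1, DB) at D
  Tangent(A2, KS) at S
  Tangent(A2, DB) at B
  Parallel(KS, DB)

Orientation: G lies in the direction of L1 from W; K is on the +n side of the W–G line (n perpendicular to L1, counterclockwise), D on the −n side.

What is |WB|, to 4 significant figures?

39.05

The slot axis is L1's direction at 34.8°, so u = (cos 34.8°, sin 34.8°) = (0.8211, 0.5707) and n = (−sin 34.8°, cos 34.8°) = (-0.5707, 0.8211). W is at the origin and G lies 38.4 along u from W, so G = 38.4·u = (31.53, 21.92). Tangency of A1 to both parallel lines with radius 7.1 puts K and D at W ± 7.1·n: K = (-4.052, 5.830), D = (4.052, -5.830). Equal radii place S and B the same way about G: S = G + 7.1·n = (27.48, 27.75), B = G − 7.1·n = (35.58, 16.09). Then |WB| = |B − W| = 39.05.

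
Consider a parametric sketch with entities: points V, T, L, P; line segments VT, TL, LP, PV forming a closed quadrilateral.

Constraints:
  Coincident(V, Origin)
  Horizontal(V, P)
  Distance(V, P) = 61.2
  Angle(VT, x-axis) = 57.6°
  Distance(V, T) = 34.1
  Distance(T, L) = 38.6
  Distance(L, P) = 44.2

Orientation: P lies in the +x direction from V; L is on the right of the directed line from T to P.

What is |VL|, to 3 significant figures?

20.6

V is at the origin; V and P share the same y with |VP| = 61.2 and P in +x, so P = (61.2, 0). VT runs at 57.6° with |VT| = 34.1, so T = (18.3, 28.8). L is determined by |TL| = 38.6 and |LP| = 44.2 together: it lies at the intersection of circle(T, 38.6) and circle(P, 44.2). With |TP| = 51.7, the foot of the radical line on TP is 21.4 from T and the perpendicular offset is √(38.6² − 21.4²) = 32.2. Taking the right-of-TP solution: L = (18.1, -9.81).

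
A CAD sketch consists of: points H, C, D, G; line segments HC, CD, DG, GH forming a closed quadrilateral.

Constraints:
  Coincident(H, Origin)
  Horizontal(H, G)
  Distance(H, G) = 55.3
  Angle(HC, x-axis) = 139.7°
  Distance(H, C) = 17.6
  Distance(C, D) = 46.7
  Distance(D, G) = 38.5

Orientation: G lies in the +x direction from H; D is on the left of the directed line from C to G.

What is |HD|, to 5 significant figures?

41.562

Checks: |HG| = 55.30 ✓; |HC| = 17.60 ✓; |CD| = 46.70 ✓; |DG| = 38.50 ✓.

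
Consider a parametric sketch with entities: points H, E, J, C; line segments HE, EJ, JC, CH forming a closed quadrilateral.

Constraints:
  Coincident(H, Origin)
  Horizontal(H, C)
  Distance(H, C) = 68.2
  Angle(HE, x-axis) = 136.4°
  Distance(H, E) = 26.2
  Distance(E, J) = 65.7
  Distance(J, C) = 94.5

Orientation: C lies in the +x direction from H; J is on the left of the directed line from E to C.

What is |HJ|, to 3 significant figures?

76.9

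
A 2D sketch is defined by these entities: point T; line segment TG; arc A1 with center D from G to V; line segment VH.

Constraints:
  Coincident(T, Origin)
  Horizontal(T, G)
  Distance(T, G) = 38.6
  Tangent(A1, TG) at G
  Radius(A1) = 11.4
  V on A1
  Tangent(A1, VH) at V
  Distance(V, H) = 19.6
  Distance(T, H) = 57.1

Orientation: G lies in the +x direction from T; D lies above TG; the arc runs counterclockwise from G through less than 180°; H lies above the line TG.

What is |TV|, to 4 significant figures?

51.56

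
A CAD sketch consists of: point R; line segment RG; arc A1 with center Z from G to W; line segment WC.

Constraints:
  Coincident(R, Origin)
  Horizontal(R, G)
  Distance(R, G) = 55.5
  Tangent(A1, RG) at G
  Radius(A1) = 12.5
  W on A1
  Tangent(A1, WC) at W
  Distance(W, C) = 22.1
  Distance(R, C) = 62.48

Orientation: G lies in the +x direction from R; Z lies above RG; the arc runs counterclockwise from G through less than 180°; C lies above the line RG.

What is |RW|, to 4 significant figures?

68.09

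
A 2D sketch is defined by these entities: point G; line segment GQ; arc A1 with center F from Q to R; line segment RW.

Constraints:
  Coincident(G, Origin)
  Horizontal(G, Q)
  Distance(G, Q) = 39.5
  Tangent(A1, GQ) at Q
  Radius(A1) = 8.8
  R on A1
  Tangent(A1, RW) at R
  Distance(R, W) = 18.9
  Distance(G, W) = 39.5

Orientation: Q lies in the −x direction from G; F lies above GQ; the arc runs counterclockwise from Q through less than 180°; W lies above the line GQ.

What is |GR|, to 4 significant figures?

31.76

Checks: |FQ| = 8.800 ✓; |FR| = 8.800 ✓; ∠(FR, RW) = 90.00° ✓; |RW| = 18.90 ✓; |GW| = 39.50 ✓.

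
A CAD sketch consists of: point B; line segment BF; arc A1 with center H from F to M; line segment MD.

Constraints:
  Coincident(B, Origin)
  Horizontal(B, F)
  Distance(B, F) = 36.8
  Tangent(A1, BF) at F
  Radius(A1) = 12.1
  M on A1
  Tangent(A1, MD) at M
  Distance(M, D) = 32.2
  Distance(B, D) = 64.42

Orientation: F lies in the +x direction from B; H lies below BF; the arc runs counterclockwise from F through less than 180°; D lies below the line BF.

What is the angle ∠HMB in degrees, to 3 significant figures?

109°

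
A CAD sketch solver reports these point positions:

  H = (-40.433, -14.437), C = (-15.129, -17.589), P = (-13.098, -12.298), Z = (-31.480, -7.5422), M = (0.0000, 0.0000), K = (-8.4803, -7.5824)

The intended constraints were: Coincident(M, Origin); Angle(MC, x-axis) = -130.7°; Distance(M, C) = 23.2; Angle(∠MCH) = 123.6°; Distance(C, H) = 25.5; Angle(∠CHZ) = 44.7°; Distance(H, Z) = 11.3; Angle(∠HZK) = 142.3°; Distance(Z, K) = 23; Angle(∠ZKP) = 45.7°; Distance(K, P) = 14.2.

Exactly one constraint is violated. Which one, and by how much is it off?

Distance(K, P) = 14.2 — off by 7.60.

M = (0.00, 0.00) ✓; MC at -130.7° ✓; |MC| = 23.20 ✓; ∠MCH = 123.6° ✓; |CH| = 25.50 ✓; ∠CHZ = 44.70° ✓; |HZ| = 11.30 ✓; ∠HZK = 142.3° ✓; |ZK| = 23.00 ✓; ∠ZKP = 45.70° ✓; |KP| = 6.600 ✗.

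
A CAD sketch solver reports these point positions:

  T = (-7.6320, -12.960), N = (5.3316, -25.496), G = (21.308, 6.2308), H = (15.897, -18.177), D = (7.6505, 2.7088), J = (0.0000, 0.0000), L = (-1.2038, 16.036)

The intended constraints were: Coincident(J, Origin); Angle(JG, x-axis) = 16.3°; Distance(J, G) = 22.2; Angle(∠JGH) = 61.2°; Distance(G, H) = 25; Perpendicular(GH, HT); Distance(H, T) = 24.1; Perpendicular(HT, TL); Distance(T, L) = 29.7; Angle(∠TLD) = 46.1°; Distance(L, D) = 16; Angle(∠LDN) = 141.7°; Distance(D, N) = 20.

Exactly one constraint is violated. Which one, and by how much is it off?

Distance(D, N) = 20 — off by 8.30.

J = (0.00, 0.00) ✓; JG at 16.30° ✓; |JG| = 22.20 ✓; ∠JGH = 61.20° ✓; |GH| = 25.00 ✓; ∠(GH, HT) = 90.00° ✓; |HT| = 24.10 ✓; ∠(HT, TL) = 90.00° ✓; |TL| = 29.70 ✓; ∠TLD = 46.10° ✓; |LD| = 16.00 ✓; ∠LDN = 141.7° ✓; |DN| = 28.30 ✗.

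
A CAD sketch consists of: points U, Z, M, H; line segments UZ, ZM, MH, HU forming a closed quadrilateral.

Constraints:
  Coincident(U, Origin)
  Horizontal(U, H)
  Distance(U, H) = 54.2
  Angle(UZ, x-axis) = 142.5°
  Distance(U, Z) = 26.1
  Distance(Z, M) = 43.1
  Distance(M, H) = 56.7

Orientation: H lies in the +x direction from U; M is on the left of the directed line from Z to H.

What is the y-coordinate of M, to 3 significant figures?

40.6

Checks: |ZM| = 43.10 ✓; |MH| = 56.70 ✓.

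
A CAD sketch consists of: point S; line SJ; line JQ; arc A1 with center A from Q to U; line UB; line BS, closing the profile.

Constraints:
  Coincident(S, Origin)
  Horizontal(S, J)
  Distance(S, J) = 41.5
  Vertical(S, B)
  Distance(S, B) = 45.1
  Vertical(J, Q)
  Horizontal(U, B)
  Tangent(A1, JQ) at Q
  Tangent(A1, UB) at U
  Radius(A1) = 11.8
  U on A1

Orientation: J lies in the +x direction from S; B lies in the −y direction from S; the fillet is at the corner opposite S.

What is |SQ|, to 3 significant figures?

53.2

S is at the origin; SJ is horizontal with |SJ| = 41.5 and J on the +x side, so J = (41.5, 0.00). S and B share the same x with |SB| = 45.1 and B on the −y side, so B = (0.00, -45.1). The virtual corner opposite S is at (41.5, -45.1). The tangent condition forces AQ to be normal to JQ and A1 meets UB tangentially, so AU is at right angles to UB, with radius 11.8, so the center A sits 11.8 in from both sides at A = (29.7, -33.3). That places the tangent points at Q = (41.5, -33.3) on JQ and U = (29.7, -45.1) on UB. Then |SQ| = |Q − S| = 53.2.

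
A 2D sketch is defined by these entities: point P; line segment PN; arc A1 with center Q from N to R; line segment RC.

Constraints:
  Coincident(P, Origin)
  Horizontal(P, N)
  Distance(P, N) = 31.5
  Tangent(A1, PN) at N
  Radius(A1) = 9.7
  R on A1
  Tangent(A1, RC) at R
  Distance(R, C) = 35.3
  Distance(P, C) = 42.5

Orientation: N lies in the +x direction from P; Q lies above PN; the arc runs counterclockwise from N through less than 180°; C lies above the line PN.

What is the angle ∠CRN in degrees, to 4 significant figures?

111.3°

Checks: P = (0.00, 0.00) ✓; |QN| = 9.700 ✓; |QR| = 9.700 ✓; ∠(QR, RC) = 90.00° ✓; |RC| = 35.30 ✓; |PC| = 42.50 ✓.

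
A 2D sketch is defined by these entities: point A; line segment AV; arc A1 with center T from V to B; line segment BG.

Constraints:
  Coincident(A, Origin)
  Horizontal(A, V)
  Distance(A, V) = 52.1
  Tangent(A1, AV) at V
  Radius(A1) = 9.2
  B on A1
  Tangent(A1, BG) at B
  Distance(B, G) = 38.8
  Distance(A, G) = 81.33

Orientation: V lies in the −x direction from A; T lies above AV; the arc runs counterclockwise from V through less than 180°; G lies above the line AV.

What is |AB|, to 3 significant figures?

46.9

Checks: |TB| = 9.200 ✓; ∠(TB, BG) = 90.00° ✓; |BG| = 38.80 ✓; |AG| = 81.33 ✓.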